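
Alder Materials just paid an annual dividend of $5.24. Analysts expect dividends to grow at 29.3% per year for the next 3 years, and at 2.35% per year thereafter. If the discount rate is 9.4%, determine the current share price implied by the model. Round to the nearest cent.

Two-stage DDM. Project D₁…D_3 at 0.293, terminal growth 0.0235, discount at r = 0.094.
D_1 = 6.7753
D_2 = 8.7605
D_3 = 11.3273
Terminal value at t=3: TV = D_4/(r−g) = 11.5935/(0.094−0.0235) = 164.4469
P₀ = 6.7753/(1+0.094)^1 + 8.7605/(1+0.094)^2 + 11.3273/(1+0.094)^3 + 164.4469/(1+0.094)^3 = 147.7594

$147.76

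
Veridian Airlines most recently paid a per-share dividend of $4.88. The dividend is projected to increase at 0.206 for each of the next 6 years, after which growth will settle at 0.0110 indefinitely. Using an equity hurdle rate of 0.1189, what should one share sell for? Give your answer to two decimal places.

$110.07

Two-stage DDM. Project D₁…D_6 at 0.206, terminal growth 0.011, discount at r = 0.1189.
D_1 = 5.8853
D_2 = 7.0976
D_3 = 8.5598
D_4 = 10.3231
D_5 = 12.4496
D_6 = 15.0143
Terminal value at t=6: TV = D_7/(r−g) = 15.1794/(0.1189−0.011) = 140.6803
P₀ = 5.8853/(1+0.1189)^1 + 7.0976/(1+0.1189)^2 + 8.5598/(1+0.1189)^3 + 10.3231/(1+0.1189)^4 + 12.4496/(1+0.1189)^5 + 15.0143/(1+0.1189)^6 + 140.6803/(1+0.1189)^6 = 110.0714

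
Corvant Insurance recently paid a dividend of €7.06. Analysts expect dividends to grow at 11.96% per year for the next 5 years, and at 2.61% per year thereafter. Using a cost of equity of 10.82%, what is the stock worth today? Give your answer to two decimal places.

€129.27

Two-stage DDM. Project D₁…D_5 at 0.1196, terminal growth 0.0261, discount at r = 0.1082.
D_1 = 7.9044
D_2 = 8.8497
D_3 = 9.9082
D_4 = 11.0932
D_5 = 12.4199
Terminal value at t=5: TV = D_6/(r−g) = 12.7441/(0.1082−0.0261) = 155.2264
P₀ = 7.9044/(1+0.1082)^1 + 8.8497/(1+0.1082)^2 + 9.9082/(1+0.1082)^3 + 11.0932/(1+0.1082)^4 + 12.4199/(1+0.1082)^5 + 155.2264/(1+0.1082)^5 = 129.2743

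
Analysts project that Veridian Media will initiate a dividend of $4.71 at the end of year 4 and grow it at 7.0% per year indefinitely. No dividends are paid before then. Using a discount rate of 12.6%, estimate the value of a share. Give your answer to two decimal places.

$58.91

Deferred-dividend DDM. At t=3 the remaining stream is a growing perpetuity with first payment D_4 = 4.71.
V_3 = D_4/(r−g) = 4.71/(0.126−0.07) = 84.1071
P₀ = V_3/(1+r)^3 = 84.1071/(1+0.126)^3 = 58.9139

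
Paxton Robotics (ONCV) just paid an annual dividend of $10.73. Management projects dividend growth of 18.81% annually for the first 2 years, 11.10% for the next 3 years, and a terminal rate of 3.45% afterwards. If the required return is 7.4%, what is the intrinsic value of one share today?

Three-stage DDM. Project D₁…D_5; terminal Gordon value at t=5 with g = 0.0345; discount at r = 0.074.
D_1 = 12.7483
D_2 = 15.1463
D_3 = 16.8275
D_4 = 18.6954
D_5 = 20.7705
TV_5 = 21.4871/(0.074−0.0345) = 543.9779
P₀ = Σ Dₜ/(1+r)ᵗ + TV_5/(1+r)^5 = 447.8508

$447.85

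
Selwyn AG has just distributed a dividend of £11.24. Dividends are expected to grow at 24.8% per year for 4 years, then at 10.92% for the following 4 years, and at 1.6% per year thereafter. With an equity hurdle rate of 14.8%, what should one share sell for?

Three-stage DDM. Project D₁…D_8; terminal Gordon value at t=8 with g = 0.016; discount at r = 0.148.
D_1 = 14.0275
D_2 = 17.5063
D_3 = 21.8479
D_4 = 27.2662
D_5 = 30.2437
D_6 = 33.5463
D_7 = 37.2095
D_8 = 41.2728
TV_8 = 41.9332/(0.148−0.016) = 317.6756
P₀ = Σ Dₜ/(1+r)ᵗ + TV_8/(1+r)^8 = 218.6110

£218.61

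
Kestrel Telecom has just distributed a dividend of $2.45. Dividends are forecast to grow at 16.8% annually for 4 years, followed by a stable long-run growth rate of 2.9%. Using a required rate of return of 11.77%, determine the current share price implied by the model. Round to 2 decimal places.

$44.85

Two-stage DDM. Project D₁…D_4 at 0.168, terminal growth 0.029, discount at r = 0.1177.
D_1 = 2.8616
D_2 = 3.3423
D_3 = 3.9039
D_4 = 4.5597
Terminal value at t=4: TV = D_5/(r−g) = 4.6919/(0.1177−0.029) = 52.8968
P₀ = 2.8616/(1+0.1177)^1 + 3.3423/(1+0.1177)^2 + 3.9039/(1+0.1177)^3 + 4.5597/(1+0.1177)^4 + 52.8968/(1+0.1177)^4 = 44.8477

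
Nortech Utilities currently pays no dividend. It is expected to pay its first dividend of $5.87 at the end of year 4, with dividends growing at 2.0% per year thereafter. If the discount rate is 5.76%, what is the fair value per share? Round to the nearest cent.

Deferred-dividend DDM. At t=3 the remaining stream is a growing perpetuity with first payment D_4 = 5.87.
V_3 = D_4/(r−g) = 5.87/(0.0576−0.02) = 156.1170
P₀ = V_3/(1+r)^3 = 156.1170/(1+0.0576)^3 = 131.9733

$131.97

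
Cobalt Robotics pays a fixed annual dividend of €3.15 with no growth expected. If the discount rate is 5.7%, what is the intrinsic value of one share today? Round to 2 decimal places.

€55.26

Zero-growth DDM (perpetuity): P₀ = D/r = 3.15 / 0.057 = 55.2632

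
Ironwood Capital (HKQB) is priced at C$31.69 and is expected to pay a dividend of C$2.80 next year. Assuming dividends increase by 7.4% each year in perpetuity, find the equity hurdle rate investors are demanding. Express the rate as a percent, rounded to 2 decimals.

Rearranging the constant-growth DDM: r = D₁/P₀ + g.
r = 2.8000 / 31.69 + 0.074 = 0.08836 + 0.074 = 0.16236

16.24%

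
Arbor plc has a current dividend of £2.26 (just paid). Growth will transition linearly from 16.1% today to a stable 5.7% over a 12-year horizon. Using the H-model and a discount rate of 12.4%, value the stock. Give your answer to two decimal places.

H-model: P₀ = D₀[(1+g_L) + H(g_S−g_L)]/(r−g_L), with H = 12/2 = 6.
P₀ = 2.26 × [(1+0.057) + 6×(0.161−0.057)] / (0.124−0.057)
   = 2.26 × 1.6810 / 0.067 = 56.7024

£56.70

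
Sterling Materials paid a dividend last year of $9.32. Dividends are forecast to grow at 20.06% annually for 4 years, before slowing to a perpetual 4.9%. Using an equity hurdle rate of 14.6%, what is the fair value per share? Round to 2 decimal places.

Two-stage DDM. Project D₁…D_4 at 0.2006, terminal growth 0.049, discount at r = 0.146.
D_1 = 11.1896
D_2 = 13.4342
D_3 = 16.1291
D_4 = 19.3646
Terminal value at t=4: TV = D_5/(r−g) = 20.3135/(0.146−0.049) = 209.4175
P₀ = 11.1896/(1+0.146)^1 + 13.4342/(1+0.146)^2 + 16.1291/(1+0.146)^3 + 19.3646/(1+0.146)^4 + 209.4175/(1+0.146)^4 = 163.3527

$163.35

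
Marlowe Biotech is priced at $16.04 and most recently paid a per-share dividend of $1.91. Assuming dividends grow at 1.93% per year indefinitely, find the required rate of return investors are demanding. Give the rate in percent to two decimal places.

14.07%

Rearranging the constant-growth DDM: r = D₁/P₀ + g.
D₁ = 1.91 × (1 + 0.0193) = 1.9469.
r = 1.9469 / 16.04 + 0.0193 = 0.12138 + 0.0193 = 0.14068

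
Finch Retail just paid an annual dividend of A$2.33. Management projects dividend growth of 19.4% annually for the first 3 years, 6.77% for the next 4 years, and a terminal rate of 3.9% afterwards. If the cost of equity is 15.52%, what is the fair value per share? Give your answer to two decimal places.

A$32.74

Three-stage DDM. Project D₁…D_7; terminal Gordon value at t=7 with g = 0.039; discount at r = 0.1552.
D_1 = 2.7820
D_2 = 3.3217
D_3 = 3.9661
D_4 = 4.2347
D_5 = 4.5213
D_6 = 4.8274
D_7 = 5.1543
TV_7 = 5.3553/(0.1552−0.039) = 46.0867
P₀ = Σ Dₜ/(1+r)ᵗ + TV_7/(1+r)^7 = 32.7416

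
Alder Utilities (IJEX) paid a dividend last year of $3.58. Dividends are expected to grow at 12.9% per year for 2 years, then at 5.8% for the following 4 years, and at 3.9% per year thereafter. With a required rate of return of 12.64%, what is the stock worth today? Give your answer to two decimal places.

Three-stage DDM. Project D₁…D_6; terminal Gordon value at t=6 with g = 0.039; discount at r = 0.1264.
D_1 = 4.0418
D_2 = 4.5632
D_3 = 4.8279
D_4 = 5.1079
D_5 = 5.4042
D_6 = 5.7176
TV_6 = 5.9406/(0.1264−0.039) = 67.9701
P₀ = Σ Dₜ/(1+r)ᵗ + TV_6/(1+r)^6 = 52.7940

$52.79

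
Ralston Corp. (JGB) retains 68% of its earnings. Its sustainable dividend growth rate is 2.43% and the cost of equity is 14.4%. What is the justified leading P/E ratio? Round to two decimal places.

Payout ratio b = 1 − 0.68 = 0.32.
Justified leading P/E = b/(r−g) = 0.32/(0.144−0.0243) = 2.6734

2.67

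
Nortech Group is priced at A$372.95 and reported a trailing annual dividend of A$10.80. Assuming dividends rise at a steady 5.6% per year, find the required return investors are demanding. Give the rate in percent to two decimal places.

8.66%

Rearranging the constant-growth DDM: r = D₁/P₀ + g.
D₁ = 10.80 × (1 + 0.056) = 11.4048.
r = 11.4048 / 372.95 + 0.056 = 0.03058 + 0.056 = 0.08658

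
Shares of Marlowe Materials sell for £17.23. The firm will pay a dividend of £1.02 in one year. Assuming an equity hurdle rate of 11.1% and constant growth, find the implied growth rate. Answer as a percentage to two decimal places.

From P₀ = D₁/(r − g), the implied growth is g = r − D₁/P₀.
g = 0.111 − 1.02/17.23 = 0.111 − 0.05920 = 0.05180

5.18%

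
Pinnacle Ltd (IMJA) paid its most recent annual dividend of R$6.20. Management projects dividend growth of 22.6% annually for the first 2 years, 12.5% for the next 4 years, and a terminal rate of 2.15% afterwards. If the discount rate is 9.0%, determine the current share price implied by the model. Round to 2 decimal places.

R$181.52

Three-stage DDM. Project D₁…D_6; terminal Gordon value at t=6 with g = 0.0215; discount at r = 0.09.
D_1 = 7.6012
D_2 = 9.3191
D_3 = 10.4840
D_4 = 11.7944
D_5 = 13.2688
D_6 = 14.9274
TV_6 = 15.2483/(0.09−0.0215) = 222.6027
P₀ = Σ Dₜ/(1+r)ᵗ + TV_6/(1+r)^6 = 181.5235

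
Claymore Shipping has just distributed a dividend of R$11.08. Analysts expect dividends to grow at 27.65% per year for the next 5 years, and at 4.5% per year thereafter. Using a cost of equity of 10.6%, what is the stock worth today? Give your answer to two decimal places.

R$475.67

Two-stage DDM. Project D₁…D_5 at 0.2765, terminal growth 0.045, discount at r = 0.106.
D_1 = 14.1436
D_2 = 18.0543
D_3 = 23.0464
D_4 = 29.4187
D_5 = 37.5529
Terminal value at t=5: TV = D_6/(r−g) = 39.2428/(0.106−0.045) = 643.3248
P₀ = 14.1436/(1+0.106)^1 + 18.0543/(1+0.106)^2 + 23.0464/(1+0.106)^3 + 29.4187/(1+0.106)^4 + 37.5529/(1+0.106)^5 + 643.3248/(1+0.106)^5 = 475.6709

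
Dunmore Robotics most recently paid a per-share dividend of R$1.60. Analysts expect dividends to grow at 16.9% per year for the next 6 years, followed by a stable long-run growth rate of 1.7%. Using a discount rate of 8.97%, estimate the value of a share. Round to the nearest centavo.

Two-stage DDM. Project D₁…D_6 at 0.169, terminal growth 0.017, discount at r = 0.0897.
D_1 = 1.8704
D_2 = 2.1865
D_3 = 2.5560
D_4 = 2.9880
D_5 = 3.4930
D_6 = 4.0833
Terminal value at t=6: TV = D_7/(r−g) = 4.1527/(0.0897−0.017) = 57.1207
P₀ = 1.8704/(1+0.0897)^1 + 2.1865/(1+0.0897)^2 + 2.5560/(1+0.0897)^3 + 2.9880/(1+0.0897)^4 + 3.4930/(1+0.0897)^5 + 4.0833/(1+0.0897)^6 + 57.1207/(1+0.0897)^6 = 46.4798

R$46.48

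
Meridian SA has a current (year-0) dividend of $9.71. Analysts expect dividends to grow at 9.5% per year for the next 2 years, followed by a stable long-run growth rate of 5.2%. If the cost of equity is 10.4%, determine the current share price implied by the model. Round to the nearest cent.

$212.43

Two-stage DDM. Project D₁…D_2 at 0.095, terminal growth 0.052, discount at r = 0.104.
D_1 = 10.6325
D_2 = 11.6425
Terminal value at t=2: TV = D_3/(r−g) = 12.2479/(0.104−0.052) = 235.5374
P₀ = 10.6325/(1+0.104)^1 + 11.6425/(1+0.104)^2 + 235.5374/(1+0.104)^2 = 212.4342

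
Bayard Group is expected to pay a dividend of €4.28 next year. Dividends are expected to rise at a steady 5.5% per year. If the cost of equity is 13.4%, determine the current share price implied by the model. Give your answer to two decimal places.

Gordon growth model: P₀ = D₁/(r − g), with D₁ = 4.28 given directly.
P₀ = 4.2800 / (0.134 − 0.055) = 4.2800 / 0.079 = 54.1772

€54.18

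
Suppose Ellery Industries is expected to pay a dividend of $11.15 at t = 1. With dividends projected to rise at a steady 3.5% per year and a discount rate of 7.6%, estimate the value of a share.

$271.95

Gordon growth model: P₀ = D₁/(r − g), with D₁ = 11.15 given directly.
P₀ = 11.1500 / (0.076 − 0.035) = 11.1500 / 0.041 = 271.9512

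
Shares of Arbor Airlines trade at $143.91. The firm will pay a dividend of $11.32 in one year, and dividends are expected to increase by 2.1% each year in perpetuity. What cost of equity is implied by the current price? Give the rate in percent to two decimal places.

9.97%

Rearranging the constant-growth DDM: r = D₁/P₀ + g.
r = 11.3200 / 143.91 + 0.021 = 0.07866 + 0.021 = 0.09966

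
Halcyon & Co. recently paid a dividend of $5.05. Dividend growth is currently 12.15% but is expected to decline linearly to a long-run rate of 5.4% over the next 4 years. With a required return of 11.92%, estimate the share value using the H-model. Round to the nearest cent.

$92.09

H-model: P₀ = D₀[(1+g_L) + H(g_S−g_L)]/(r−g_L), with H = 4/2 = 2.
P₀ = 5.05 × [(1+0.054) + 2×(0.1215−0.054)] / (0.1192−0.054)
   = 5.05 × 1.1890 / 0.0652 = 92.0928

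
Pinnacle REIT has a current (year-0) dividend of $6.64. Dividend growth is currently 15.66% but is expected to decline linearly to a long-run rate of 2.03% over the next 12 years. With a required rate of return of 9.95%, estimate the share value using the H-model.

H-model: P₀ = D₀[(1+g_L) + H(g_S−g_L)]/(r−g_L), with H = 12/2 = 6.
P₀ = 6.64 × [(1+0.0203) + 6×(0.1566−0.0203)] / (0.0995−0.0203)
   = 6.64 × 1.8381 / 0.0792 = 154.1033

$154.10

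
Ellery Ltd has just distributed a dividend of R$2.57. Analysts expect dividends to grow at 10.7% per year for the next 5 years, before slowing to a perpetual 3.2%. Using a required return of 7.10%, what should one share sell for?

R$94.44

Two-stage DDM. Project D₁…D_5 at 0.107, terminal growth 0.032, discount at r = 0.071.
D_1 = 2.8450
D_2 = 3.1494
D_3 = 3.4864
D_4 = 3.8594
D_5 = 4.2724
Terminal value at t=5: TV = D_6/(r−g) = 4.4091/(0.071−0.032) = 113.0541
P₀ = 2.8450/(1+0.071)^1 + 3.1494/(1+0.071)^2 + 3.4864/(1+0.071)^3 + 3.8594/(1+0.071)^4 + 4.2724/(1+0.071)^5 + 113.0541/(1+0.071)^5 = 94.4358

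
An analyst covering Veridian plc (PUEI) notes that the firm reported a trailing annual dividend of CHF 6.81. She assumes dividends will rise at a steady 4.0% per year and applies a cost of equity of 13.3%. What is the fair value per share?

Gordon growth model: P₀ = D₁/(r − g). D₁ = 6.81 × (1 + 0.04) = 7.0824.
P₀ = 7.0824 / (0.133 − 0.04) = 7.0824 / 0.093 = 76.1548

CHF 76.15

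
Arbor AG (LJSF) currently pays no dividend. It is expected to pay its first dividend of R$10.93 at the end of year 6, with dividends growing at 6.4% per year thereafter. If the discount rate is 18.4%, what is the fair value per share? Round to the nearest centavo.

R$39.15

Deferred-dividend DDM. At t=5 the remaining stream is a growing perpetuity with first payment D_6 = 10.93.
V_5 = D_6/(r−g) = 10.93/(0.184−0.064) = 91.0833
P₀ = V_5/(1+r)^5 = 91.0833/(1+0.184)^5 = 39.1454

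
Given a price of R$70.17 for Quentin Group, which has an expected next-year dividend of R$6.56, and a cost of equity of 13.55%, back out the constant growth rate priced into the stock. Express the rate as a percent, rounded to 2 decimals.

4.20%

From P₀ = D₁/(r − g), the implied growth is g = r − D₁/P₀.
g = 0.1355 − 6.56/70.17 = 0.1355 − 0.09349 = 0.04201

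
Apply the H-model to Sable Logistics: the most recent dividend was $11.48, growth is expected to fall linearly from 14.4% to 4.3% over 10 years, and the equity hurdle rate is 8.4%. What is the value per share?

H-model: P₀ = D₀[(1+g_L) + H(g_S−g_L)]/(r−g_L), with H = 10/2 = 5.
P₀ = 11.48 × [(1+0.043) + 5×(0.144−0.043)] / (0.084−0.043)
   = 11.48 × 1.5480 / 0.041 = 433.4400

$433.44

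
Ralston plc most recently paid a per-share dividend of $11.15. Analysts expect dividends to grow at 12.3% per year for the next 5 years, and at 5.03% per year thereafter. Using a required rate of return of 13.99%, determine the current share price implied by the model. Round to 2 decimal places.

Two-stage DDM. Project D₁…D_5 at 0.123, terminal growth 0.0503, discount at r = 0.1399.
D_1 = 12.5214
D_2 = 14.0616
D_3 = 15.7912
D_4 = 17.7335
D_5 = 19.9147
Terminal value at t=5: TV = D_6/(r−g) = 20.9164/(0.1399−0.0503) = 233.4420
P₀ = 12.5214/(1+0.1399)^1 + 14.0616/(1+0.1399)^2 + 15.7912/(1+0.1399)^3 + 17.7335/(1+0.1399)^4 + 19.9147/(1+0.1399)^5 + 233.4420/(1+0.1399)^5 = 174.6145

$174.61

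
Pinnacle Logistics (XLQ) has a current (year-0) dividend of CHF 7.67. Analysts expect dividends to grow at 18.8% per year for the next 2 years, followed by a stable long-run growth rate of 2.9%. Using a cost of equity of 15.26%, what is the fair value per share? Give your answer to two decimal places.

Two-stage DDM. Project D₁…D_2 at 0.188, terminal growth 0.029, discount at r = 0.1526.
D_1 = 9.1120
D_2 = 10.8250
Terminal value at t=2: TV = D_3/(r−g) = 11.1389/(0.1526−0.029) = 90.1208
P₀ = 9.1120/(1+0.1526)^1 + 10.8250/(1+0.1526)^2 + 90.1208/(1+0.1526)^2 = 83.8911

CHF 83.89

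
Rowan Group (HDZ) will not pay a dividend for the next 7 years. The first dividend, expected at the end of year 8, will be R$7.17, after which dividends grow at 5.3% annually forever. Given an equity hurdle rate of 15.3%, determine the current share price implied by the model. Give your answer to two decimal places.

Deferred-dividend DDM. At t=7 the remaining stream is a growing perpetuity with first payment D_8 = 7.17.
V_7 = D_8/(r−g) = 7.17/(0.153−0.053) = 71.7000
P₀ = V_7/(1+r)^7 = 71.7000/(1+0.153)^7 = 26.4676

R$26.47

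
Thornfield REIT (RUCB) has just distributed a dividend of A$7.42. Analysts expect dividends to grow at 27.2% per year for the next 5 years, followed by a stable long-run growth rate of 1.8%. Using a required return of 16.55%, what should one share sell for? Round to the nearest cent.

A$127.89

Two-stage DDM. Project D₁…D_5 at 0.272, terminal growth 0.018, discount at r = 0.1655.
D_1 = 9.4382
D_2 = 12.0054
D_3 = 15.2709
D_4 = 19.4246
D_5 = 24.7081
Terminal value at t=5: TV = D_6/(r−g) = 25.1529/(0.1655−0.018) = 170.5278
P₀ = 9.4382/(1+0.1655)^1 + 12.0054/(1+0.1655)^2 + 15.2709/(1+0.1655)^3 + 19.4246/(1+0.1655)^4 + 24.7081/(1+0.1655)^5 + 170.5278/(1+0.1655)^5 = 127.8903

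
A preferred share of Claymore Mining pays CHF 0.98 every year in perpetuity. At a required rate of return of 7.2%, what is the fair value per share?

Zero-growth DDM (perpetuity): P₀ = D/r = 0.98 / 0.072 = 13.6111

CHF 13.61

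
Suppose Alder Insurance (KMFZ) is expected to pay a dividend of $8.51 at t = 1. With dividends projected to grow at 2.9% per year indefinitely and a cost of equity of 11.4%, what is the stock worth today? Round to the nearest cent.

$100.12

Gordon growth model: P₀ = D₁/(r − g), with D₁ = 8.51 given directly.
P₀ = 8.5100 / (0.114 − 0.029) = 8.5100 / 0.085 = 100.1176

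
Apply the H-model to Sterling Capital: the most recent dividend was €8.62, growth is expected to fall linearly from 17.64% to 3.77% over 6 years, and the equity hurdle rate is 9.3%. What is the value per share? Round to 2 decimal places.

H-model: P₀ = D₀[(1+g_L) + H(g_S−g_L)]/(r−g_L), with H = 6/2 = 3.
P₀ = 8.62 × [(1+0.0377) + 3×(0.1764−0.0377)] / (0.093−0.0377)
   = 8.62 × 1.4538 / 0.0553 = 226.6140

€226.61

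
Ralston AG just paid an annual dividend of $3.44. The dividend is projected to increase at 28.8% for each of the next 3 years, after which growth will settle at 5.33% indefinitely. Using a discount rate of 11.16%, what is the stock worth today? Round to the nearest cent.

Two-stage DDM. Project D₁…D_3 at 0.288, terminal growth 0.0533, discount at r = 0.1116.
D_1 = 4.4307
D_2 = 5.7068
D_3 = 7.3503
Terminal value at t=3: TV = D_4/(r−g) = 7.7421/(0.1116−0.0533) = 132.7974
P₀ = 4.4307/(1+0.1116)^1 + 5.7068/(1+0.1116)^2 + 7.3503/(1+0.1116)^3 + 132.7974/(1+0.1116)^3 = 110.6373

$110.64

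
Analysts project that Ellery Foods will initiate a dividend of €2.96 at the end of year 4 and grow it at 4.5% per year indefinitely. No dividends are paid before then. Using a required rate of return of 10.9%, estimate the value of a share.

Deferred-dividend DDM. At t=3 the remaining stream is a growing perpetuity with first payment D_4 = 2.96.
V_3 = D_4/(r−g) = 2.96/(0.109−0.045) = 46.2500
P₀ = V_3/(1+r)^3 = 46.2500/(1+0.109)^3 = 33.9092

€33.91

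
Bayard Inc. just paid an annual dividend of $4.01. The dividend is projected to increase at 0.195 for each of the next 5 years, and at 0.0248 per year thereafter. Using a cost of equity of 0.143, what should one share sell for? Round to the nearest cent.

$66.39

Two-stage DDM. Project D₁…D_5 at 0.195, terminal growth 0.0248, discount at r = 0.143.
D_1 = 4.7919
D_2 = 5.7264
D_3 = 6.8430
D_4 = 8.1774
D_5 = 9.7720
Terminal value at t=5: TV = D_6/(r−g) = 10.0144/(0.143−0.0248) = 84.7238
P₀ = 4.7919/(1+0.143)^1 + 5.7264/(1+0.143)^2 + 6.8430/(1+0.143)^3 + 8.1774/(1+0.143)^4 + 9.7720/(1+0.143)^5 + 84.7238/(1+0.143)^5 = 66.3867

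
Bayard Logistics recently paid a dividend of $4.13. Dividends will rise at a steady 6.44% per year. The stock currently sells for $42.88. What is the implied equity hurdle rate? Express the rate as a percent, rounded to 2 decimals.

Rearranging the constant-growth DDM: r = D₁/P₀ + g.
D₁ = 4.13 × (1 + 0.0644) = 4.3960.
r = 4.3960 / 42.88 + 0.0644 = 0.10252 + 0.0644 = 0.16692

16.69%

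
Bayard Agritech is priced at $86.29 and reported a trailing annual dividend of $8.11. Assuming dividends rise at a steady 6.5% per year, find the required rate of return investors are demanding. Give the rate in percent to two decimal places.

Rearranging the constant-growth DDM: r = D₁/P₀ + g.
D₁ = 8.11 × (1 + 0.065) = 8.6371.
r = 8.6371 / 86.29 + 0.065 = 0.10009 + 0.065 = 0.16509

16.51%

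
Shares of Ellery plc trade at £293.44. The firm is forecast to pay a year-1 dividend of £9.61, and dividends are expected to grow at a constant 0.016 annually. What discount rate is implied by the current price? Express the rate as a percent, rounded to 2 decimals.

4.87%

Rearranging the constant-growth DDM: r = D₁/P₀ + g.
r = 9.6100 / 293.44 + 0.016 = 0.03275 + 0.016 = 0.04875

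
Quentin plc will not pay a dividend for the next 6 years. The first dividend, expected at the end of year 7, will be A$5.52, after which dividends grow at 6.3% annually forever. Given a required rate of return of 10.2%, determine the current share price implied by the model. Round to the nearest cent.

A$79.03

Deferred-dividend DDM. At t=6 the remaining stream is a growing perpetuity with first payment D_7 = 5.52.
V_6 = D_7/(r−g) = 5.52/(0.102−0.063) = 141.5385
P₀ = V_6/(1+r)^6 = 141.5385/(1+0.102)^6 = 79.0287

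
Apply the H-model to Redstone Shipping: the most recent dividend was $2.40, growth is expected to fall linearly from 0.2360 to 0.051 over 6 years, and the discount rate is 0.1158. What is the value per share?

$59.48

H-model: P₀ = D₀[(1+g_L) + H(g_S−g_L)]/(r−g_L), with H = 6/2 = 3.
P₀ = 2.40 × [(1+0.051) + 3×(0.236−0.051)] / (0.1158−0.051)
   = 2.40 × 1.6060 / 0.0648 = 59.4815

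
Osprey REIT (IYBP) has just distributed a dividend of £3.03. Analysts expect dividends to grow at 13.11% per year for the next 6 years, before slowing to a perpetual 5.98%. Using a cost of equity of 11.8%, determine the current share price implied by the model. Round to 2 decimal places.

Two-stage DDM. Project D₁…D_6 at 0.1311, terminal growth 0.0598, discount at r = 0.118.
D_1 = 3.4272
D_2 = 3.8765
D_3 = 4.3848
D_4 = 4.9596
D_5 = 5.6098
D_6 = 6.3452
Terminal value at t=6: TV = D_7/(r−g) = 6.7247/(0.118−0.0598) = 115.5446
P₀ = 3.4272/(1+0.118)^1 + 3.8765/(1+0.118)^2 + 4.3848/(1+0.118)^3 + 4.9596/(1+0.118)^4 + 5.6098/(1+0.118)^5 + 6.3452/(1+0.118)^6 + 115.5446/(1+0.118)^6 = 78.1099

£78.11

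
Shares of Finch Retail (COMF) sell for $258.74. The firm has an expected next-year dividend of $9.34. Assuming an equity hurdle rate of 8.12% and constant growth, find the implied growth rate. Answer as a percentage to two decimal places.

From P₀ = D₁/(r − g), the implied growth is g = r − D₁/P₀.
g = 0.0812 − 9.34/258.74 = 0.0812 − 0.03610 = 0.04510

4.51%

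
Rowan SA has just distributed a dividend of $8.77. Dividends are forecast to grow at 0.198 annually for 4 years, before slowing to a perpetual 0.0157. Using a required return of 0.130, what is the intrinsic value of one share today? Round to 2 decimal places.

Two-stage DDM. Project D₁…D_4 at 0.198, terminal growth 0.0157, discount at r = 0.13.
D_1 = 10.5065
D_2 = 12.5867
D_3 = 15.0789
D_4 = 18.0645
Terminal value at t=4: TV = D_5/(r−g) = 18.3482/(0.13−0.0157) = 160.5263
P₀ = 10.5065/(1+0.13)^1 + 12.5867/(1+0.13)^2 + 15.0789/(1+0.13)^3 + 18.0645/(1+0.13)^4 + 160.5263/(1+0.13)^4 = 139.1385

$139.14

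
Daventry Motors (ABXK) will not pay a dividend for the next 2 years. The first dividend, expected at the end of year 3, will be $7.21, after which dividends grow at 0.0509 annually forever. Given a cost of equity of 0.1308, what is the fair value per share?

$70.57

Deferred-dividend DDM. At t=2 the remaining stream is a growing perpetuity with first payment D_3 = 7.21.
V_2 = D_3/(r−g) = 7.21/(0.1308−0.0509) = 90.2378
P₀ = V_2/(1+r)^2 = 90.2378/(1+0.1308)^2 = 70.5695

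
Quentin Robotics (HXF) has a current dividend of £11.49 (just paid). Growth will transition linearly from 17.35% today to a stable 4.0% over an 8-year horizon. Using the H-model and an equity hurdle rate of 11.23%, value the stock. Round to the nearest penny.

H-model: P₀ = D₀[(1+g_L) + H(g_S−g_L)]/(r−g_L), with H = 8/2 = 4.
P₀ = 11.49 × [(1+0.04) + 4×(0.1735−0.04)] / (0.1123−0.04)
   = 11.49 × 1.5740 / 0.0723 = 250.1419

£250.14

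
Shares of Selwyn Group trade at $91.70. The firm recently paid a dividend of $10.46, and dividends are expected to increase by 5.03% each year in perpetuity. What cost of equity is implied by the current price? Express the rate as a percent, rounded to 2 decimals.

Rearranging the constant-growth DDM: r = D₁/P₀ + g.
D₁ = 10.46 × (1 + 0.0503) = 10.9861.
r = 10.9861 / 91.70 + 0.0503 = 0.11981 + 0.0503 = 0.17011

17.01%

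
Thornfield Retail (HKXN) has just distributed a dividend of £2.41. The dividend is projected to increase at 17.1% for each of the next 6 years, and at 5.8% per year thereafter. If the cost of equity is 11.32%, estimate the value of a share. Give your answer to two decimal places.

£79.91

Two-stage DDM. Project D₁…D_6 at 0.171, terminal growth 0.058, discount at r = 0.1132.
D_1 = 2.8221
D_2 = 3.3047
D_3 = 3.8698
D_4 = 4.5315
D_5 = 5.3064
D_6 = 6.2138
Terminal value at t=6: TV = D_7/(r−g) = 6.5742/(0.1132−0.058) = 119.0981
P₀ = 2.8221/(1+0.1132)^1 + 3.3047/(1+0.1132)^2 + 3.8698/(1+0.1132)^3 + 4.5315/(1+0.1132)^4 + 5.3064/(1+0.1132)^5 + 6.2138/(1+0.1132)^6 + 119.0981/(1+0.1132)^6 = 79.9117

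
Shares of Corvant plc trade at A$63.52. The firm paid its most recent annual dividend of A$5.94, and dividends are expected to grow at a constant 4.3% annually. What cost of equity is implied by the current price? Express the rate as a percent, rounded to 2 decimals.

Rearranging the constant-growth DDM: r = D₁/P₀ + g.
D₁ = 5.94 × (1 + 0.043) = 6.1954.
r = 6.1954 / 63.52 + 0.043 = 0.09753 + 0.043 = 0.14053

14.05%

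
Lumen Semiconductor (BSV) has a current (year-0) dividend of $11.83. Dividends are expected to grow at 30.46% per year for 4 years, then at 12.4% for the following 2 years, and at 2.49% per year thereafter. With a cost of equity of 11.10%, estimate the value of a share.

Three-stage DDM. Project D₁…D_6; terminal Gordon value at t=6 with g = 0.0249; discount at r = 0.111.
D_1 = 15.4334
D_2 = 20.1344
D_3 = 26.2674
D_4 = 34.2684
D_5 = 38.5177
D_6 = 43.2939
TV_6 = 44.3719/(0.111−0.0249) = 515.3535
P₀ = Σ Dₜ/(1+r)ᵗ + TV_6/(1+r)^6 = 391.6728

$391.67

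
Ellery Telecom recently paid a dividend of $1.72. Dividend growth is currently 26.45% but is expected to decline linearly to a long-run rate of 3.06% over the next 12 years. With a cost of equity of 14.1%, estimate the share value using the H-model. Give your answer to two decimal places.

$37.92

H-model: P₀ = D₀[(1+g_L) + H(g_S−g_L)]/(r−g_L), with H = 12/2 = 6.
P₀ = 1.72 × [(1+0.0306) + 6×(0.2645−0.0306)] / (0.141−0.0306)
   = 1.72 × 2.4340 / 0.1104 = 37.9210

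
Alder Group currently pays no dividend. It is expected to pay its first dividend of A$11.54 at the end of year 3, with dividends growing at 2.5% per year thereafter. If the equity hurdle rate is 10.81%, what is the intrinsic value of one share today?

A$113.10

Deferred-dividend DDM. At t=2 the remaining stream is a growing perpetuity with first payment D_3 = 11.54.
V_2 = D_3/(r−g) = 11.54/(0.1081−0.025) = 138.8688
P₀ = V_2/(1+r)^2 = 138.8688/(1+0.1081)^2 = 113.0959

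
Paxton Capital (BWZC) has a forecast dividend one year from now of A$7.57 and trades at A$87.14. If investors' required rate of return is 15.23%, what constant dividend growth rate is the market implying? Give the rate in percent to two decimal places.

6.54%

From P₀ = D₁/(r − g), the implied growth is g = r − D₁/P₀.
g = 0.1523 − 7.57/87.14 = 0.1523 − 0.08687 = 0.06543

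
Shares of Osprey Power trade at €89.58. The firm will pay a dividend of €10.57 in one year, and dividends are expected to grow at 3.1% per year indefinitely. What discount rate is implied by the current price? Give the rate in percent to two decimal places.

14.90%

Rearranging the constant-growth DDM: r = D₁/P₀ + g.
r = 10.5700 / 89.58 + 0.031 = 0.11800 + 0.031 = 0.14900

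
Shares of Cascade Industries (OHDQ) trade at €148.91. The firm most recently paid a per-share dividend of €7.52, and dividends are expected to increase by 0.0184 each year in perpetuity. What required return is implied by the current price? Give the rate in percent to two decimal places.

Rearranging the constant-growth DDM: r = D₁/P₀ + g.
D₁ = 7.52 × (1 + 0.0184) = 7.6584.
r = 7.6584 / 148.91 + 0.0184 = 0.05143 + 0.0184 = 0.06983

6.98%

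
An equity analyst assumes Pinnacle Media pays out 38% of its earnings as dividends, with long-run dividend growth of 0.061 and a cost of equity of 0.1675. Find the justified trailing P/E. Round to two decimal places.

Justified trailing P/E = b(1+g)/(r−g) = 0.38×(1+0.061)/(0.1675−0.061) = 3.7857

3.79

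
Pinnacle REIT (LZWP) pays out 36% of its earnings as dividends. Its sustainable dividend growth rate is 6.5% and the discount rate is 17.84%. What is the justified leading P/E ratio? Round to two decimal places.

Justified leading P/E = b/(r−g) = 0.36/(0.1784−0.065) = 3.1746

3.17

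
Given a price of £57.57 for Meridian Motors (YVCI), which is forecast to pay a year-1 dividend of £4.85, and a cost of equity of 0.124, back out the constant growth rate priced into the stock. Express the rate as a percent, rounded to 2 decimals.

From P₀ = D₁/(r − g), the implied growth is g = r − D₁/P₀.
g = 0.124 − 4.85/57.57 = 0.124 − 0.08425 = 0.03975

3.98%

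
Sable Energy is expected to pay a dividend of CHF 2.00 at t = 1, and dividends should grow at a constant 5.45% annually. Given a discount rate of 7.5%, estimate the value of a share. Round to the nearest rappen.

CHF 97.56

Gordon growth model: P₀ = D₁/(r − g), with D₁ = 2.00 given directly.
P₀ = 2.0000 / (0.075 − 0.0545) = 2.0000 / 0.0205 = 97.5610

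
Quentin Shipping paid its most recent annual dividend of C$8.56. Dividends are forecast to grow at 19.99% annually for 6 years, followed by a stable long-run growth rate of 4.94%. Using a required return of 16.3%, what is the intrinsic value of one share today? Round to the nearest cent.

C$152.75

Two-stage DDM. Project D₁…D_6 at 0.1999, terminal growth 0.0494, discount at r = 0.163.
D_1 = 10.2711
D_2 = 12.3243
D_3 = 14.7880
D_4 = 17.7441
D_5 = 21.2911
D_6 = 25.5472
Terminal value at t=6: TV = D_7/(r−g) = 26.8093/(0.163−0.0494) = 235.9972
P₀ = 10.2711/(1+0.163)^1 + 12.3243/(1+0.163)^2 + 14.7880/(1+0.163)^3 + 17.7441/(1+0.163)^4 + 21.2911/(1+0.163)^5 + 25.5472/(1+0.163)^6 + 235.9972/(1+0.163)^6 = 152.7485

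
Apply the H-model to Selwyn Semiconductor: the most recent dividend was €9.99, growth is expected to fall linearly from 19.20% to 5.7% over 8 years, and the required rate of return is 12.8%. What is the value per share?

H-model: P₀ = D₀[(1+g_L) + H(g_S−g_L)]/(r−g_L), with H = 8/2 = 4.
P₀ = 9.99 × [(1+0.057) + 4×(0.192−0.057)] / (0.128−0.057)
   = 9.99 × 1.5970 / 0.071 = 224.7046

€224.70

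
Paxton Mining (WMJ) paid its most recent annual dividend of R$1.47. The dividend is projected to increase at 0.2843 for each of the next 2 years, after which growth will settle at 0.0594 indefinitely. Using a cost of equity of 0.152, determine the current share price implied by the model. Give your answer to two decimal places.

Two-stage DDM. Project D₁…D_2 at 0.2843, terminal growth 0.0594, discount at r = 0.152.
D_1 = 1.8879
D_2 = 2.4247
Terminal value at t=2: TV = D_3/(r−g) = 2.5687/(0.152−0.0594) = 27.7395
P₀ = 1.8879/(1+0.152)^1 + 2.4247/(1+0.152)^2 + 27.7395/(1+0.152)^2 = 24.3682

R$24.37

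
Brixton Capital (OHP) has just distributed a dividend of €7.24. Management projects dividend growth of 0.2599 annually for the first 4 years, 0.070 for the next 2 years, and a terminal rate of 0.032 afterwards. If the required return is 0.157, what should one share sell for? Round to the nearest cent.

€126.00

Three-stage DDM. Project D₁…D_6; terminal Gordon value at t=6 with g = 0.032; discount at r = 0.157.
D_1 = 9.1217
D_2 = 11.4924
D_3 = 14.4793
D_4 = 18.2424
D_5 = 19.5194
D_6 = 20.8858
TV_6 = 21.5541/(0.157−0.032) = 172.4329
P₀ = Σ Dₜ/(1+r)ᵗ + TV_6/(1+r)^6 = 126.0008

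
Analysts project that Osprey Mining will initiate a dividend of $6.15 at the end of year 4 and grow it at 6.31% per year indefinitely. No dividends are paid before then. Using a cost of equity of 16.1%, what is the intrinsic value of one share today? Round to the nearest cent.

$40.14

Deferred-dividend DDM. At t=3 the remaining stream is a growing perpetuity with first payment D_4 = 6.15.
V_3 = D_4/(r−g) = 6.15/(0.161−0.0631) = 62.8192
P₀ = V_3/(1+r)^3 = 62.8192/(1+0.161)^3 = 40.1417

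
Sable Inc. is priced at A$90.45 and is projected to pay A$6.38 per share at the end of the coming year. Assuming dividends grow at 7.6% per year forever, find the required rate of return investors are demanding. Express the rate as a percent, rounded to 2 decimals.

Rearranging the constant-growth DDM: r = D₁/P₀ + g.
r = 6.3800 / 90.45 + 0.076 = 0.07054 + 0.076 = 0.14654

14.65%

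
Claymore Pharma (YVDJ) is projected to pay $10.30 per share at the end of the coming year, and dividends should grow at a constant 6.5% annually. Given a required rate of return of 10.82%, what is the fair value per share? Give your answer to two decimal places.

Gordon growth model: P₀ = D₁/(r − g), with D₁ = 10.30 given directly.
P₀ = 10.3000 / (0.1082 − 0.065) = 10.3000 / 0.0432 = 238.4259

$238.43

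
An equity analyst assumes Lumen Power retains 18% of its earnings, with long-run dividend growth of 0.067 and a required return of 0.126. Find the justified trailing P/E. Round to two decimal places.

14.83

Payout ratio b = 1 − 0.18 = 0.82.
Justified trailing P/E = b(1+g)/(r−g) = 0.82×(1+0.067)/(0.126−0.067) = 14.8295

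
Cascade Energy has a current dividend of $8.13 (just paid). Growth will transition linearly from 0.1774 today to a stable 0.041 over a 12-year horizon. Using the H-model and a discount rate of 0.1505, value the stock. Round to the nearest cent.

$138.05

H-model: P₀ = D₀[(1+g_L) + H(g_S−g_L)]/(r−g_L), with H = 12/2 = 6.
P₀ = 8.13 × [(1+0.041) + 6×(0.1774−0.041)] / (0.1505−0.041)
   = 8.13 × 1.8594 / 0.1095 = 138.0541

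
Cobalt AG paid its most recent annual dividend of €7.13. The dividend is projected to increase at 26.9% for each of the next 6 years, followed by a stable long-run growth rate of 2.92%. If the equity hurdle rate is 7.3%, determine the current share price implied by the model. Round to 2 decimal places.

Two-stage DDM. Project D₁…D_6 at 0.269, terminal growth 0.0292, discount at r = 0.073.
D_1 = 9.0480
D_2 = 11.4819
D_3 = 14.5705
D_4 = 18.4900
D_5 = 23.4638
D_6 = 29.7755
Terminal value at t=6: TV = D_7/(r−g) = 30.6450/(0.073−0.0292) = 699.6566
P₀ = 9.0480/(1+0.073)^1 + 11.4819/(1+0.073)^2 + 14.5705/(1+0.073)^3 + 18.4900/(1+0.073)^4 + 23.4638/(1+0.073)^5 + 29.7755/(1+0.073)^6 + 699.6566/(1+0.073)^6 = 538.5996

€538.60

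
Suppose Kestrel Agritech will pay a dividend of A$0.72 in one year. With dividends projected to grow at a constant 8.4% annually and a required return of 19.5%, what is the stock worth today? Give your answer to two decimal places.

A$6.49

Gordon growth model: P₀ = D₁/(r − g), with D₁ = 0.72 given directly.
P₀ = 0.7200 / (0.195 − 0.084) = 0.7200 / 0.111 = 6.4865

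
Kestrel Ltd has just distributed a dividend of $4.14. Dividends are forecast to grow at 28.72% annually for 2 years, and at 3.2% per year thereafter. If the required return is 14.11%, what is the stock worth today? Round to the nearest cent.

Two-stage DDM. Project D₁…D_2 at 0.2872, terminal growth 0.032, discount at r = 0.1411.
D_1 = 5.3290
D_2 = 6.8595
Terminal value at t=2: TV = D_3/(r−g) = 7.0790/(0.1411−0.032) = 64.8855
P₀ = 5.3290/(1+0.1411)^1 + 6.8595/(1+0.1411)^2 + 64.8855/(1+0.1411)^2 = 59.7691

$59.77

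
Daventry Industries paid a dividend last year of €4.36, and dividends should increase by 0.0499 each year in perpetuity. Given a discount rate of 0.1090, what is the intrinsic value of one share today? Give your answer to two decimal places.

€77.45

Gordon growth model: P₀ = D₁/(r − g). D₁ = 4.36 × (1 + 0.0499) = 4.5776.
P₀ = 4.5776 / (0.109 − 0.0499) = 4.5776 / 0.0591 = 77.4546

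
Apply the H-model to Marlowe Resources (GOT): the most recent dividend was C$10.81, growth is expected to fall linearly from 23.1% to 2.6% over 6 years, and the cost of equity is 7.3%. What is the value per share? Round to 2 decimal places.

H-model: P₀ = D₀[(1+g_L) + H(g_S−g_L)]/(r−g_L), with H = 6/2 = 3.
P₀ = 10.81 × [(1+0.026) + 3×(0.231−0.026)] / (0.073−0.026)
   = 10.81 × 1.6410 / 0.047 = 377.4300

C$377.43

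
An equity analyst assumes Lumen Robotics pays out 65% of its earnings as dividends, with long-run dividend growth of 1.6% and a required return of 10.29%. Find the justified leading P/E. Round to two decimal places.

Justified leading P/E = b/(r−g) = 0.65/(0.1029−0.016) = 7.4799

7.48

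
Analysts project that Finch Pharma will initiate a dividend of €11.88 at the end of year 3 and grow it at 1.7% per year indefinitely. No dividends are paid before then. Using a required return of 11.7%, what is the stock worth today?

€95.22

Deferred-dividend DDM. At t=2 the remaining stream is a growing perpetuity with first payment D_3 = 11.88.
V_2 = D_3/(r−g) = 11.88/(0.117−0.017) = 118.8000
P₀ = V_2/(1+r)^2 = 118.8000/(1+0.117)^2 = 95.2160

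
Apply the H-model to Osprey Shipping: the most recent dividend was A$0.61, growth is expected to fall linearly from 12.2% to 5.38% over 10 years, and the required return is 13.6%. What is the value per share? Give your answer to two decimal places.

A$10.35

H-model: P₀ = D₀[(1+g_L) + H(g_S−g_L)]/(r−g_L), with H = 10/2 = 5.
P₀ = 0.61 × [(1+0.0538) + 5×(0.122−0.0538)] / (0.136−0.0538)
   = 0.61 × 1.3948 / 0.0822 = 10.3507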